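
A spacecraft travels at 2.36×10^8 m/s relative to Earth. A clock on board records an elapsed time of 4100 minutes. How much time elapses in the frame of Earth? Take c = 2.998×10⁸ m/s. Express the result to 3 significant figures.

6650 minutes

β = v/c = (2.36×10^8 m/s)/(2.998×10⁸ m/s) = 0.787191.
γ = 1/√(1 − β²) = 1/√(1 − 0.6196697) = 1/√0.3803303 = 1/0.616709 = 1.6215.
The onboard clock measures proper time, so the interval in the rest frame of Earth is dilated: Δt = γ·Δτ = 1.6215 × 4100 minutes = 6650 minutes.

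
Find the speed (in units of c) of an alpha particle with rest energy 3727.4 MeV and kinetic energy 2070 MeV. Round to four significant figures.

0.7659c

γ = 1 + K/(mc²) = 1 + 2070/3727.4 = 1.5553.
β = √(1 − 1/γ²) = √(1 − 0.413401) = √0.586599 = 0.7659.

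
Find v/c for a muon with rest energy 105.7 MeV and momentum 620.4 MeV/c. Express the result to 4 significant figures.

0.9858

βγ = pc/(mc²) = 620.4/105.7 = 5.8694.
Since γ² = 1 + (βγ)² = 35.4499, γ = √35.4499 = 5.95398, and β = (βγ)/γ = 5.8694/5.95398 = 0.9858.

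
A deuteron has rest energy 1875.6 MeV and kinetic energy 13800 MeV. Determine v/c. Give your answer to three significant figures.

0.993

K = (γ−1)mc², so γ = 1 + 13800/1875.6 = 8.3576.
Then v/c = √(1 − γ⁻²) = √(1 − 0.0143165) = √0.9856835 = 0.993.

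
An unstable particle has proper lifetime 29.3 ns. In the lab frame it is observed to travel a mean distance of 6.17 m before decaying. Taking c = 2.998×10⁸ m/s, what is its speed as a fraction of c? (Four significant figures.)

0.5748c

Let x = d/(cτ) = 6.170 m / (2.998×10⁸ m/s × 2.930×10^-8 s) = 0.7024. Since d = βγcτ, x = βγ = β/√(1−β²).
Solving: β² = x²/(1+x²) = 0.493366/1.493366 = 0.330372, so β = 0.5748.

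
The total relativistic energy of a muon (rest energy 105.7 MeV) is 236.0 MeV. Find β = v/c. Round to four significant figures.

0.8941

γ = E/(mc²) = 236.0/105.7 = 2.2327.
β = √(1 − 1/γ²) = √(1 − 0.200604) = √0.799396 = 0.8941.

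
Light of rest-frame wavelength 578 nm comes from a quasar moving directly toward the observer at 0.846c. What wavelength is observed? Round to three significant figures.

167 nm

Relativistic Doppler for wavelength: λ_obs = λ_src · √((1−β)/(1+β)).
With β = 0.846: factor = √(0.154/1.846) = 0.28883.
λ_obs = 578 × 0.28883 = 167 nm.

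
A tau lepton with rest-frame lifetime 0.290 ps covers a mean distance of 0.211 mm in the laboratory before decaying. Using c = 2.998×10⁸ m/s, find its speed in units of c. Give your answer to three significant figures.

0.925c

Let x = d/(cτ) = 2.110×10^-4 m / (2.998×10⁸ m/s × 2.900×10^-13 s) = 2.4269. Since d = βγcτ, x = βγ = β/√(1−β²).
Solving: β² = x²/(1+x²) = 5.88984/6.88984 = 0.854859, so β = 0.925.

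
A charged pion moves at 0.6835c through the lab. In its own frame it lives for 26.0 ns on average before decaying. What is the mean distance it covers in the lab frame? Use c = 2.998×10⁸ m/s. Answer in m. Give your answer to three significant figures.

γ = 1/√(1 − β²) = 1/√(1 − 0.46717225) = 1/√0.53282775 = 1/0.729951 = 1.37.
Lab-frame lifetime: Δt = γτ = 1.37 × 26.0 ns = 35.62 ns.
Distance: d = vΔt = 0.6835 × 2.998×10⁸ m/s × 3.5620×10^-8 s = 7.30 m.

7.30 m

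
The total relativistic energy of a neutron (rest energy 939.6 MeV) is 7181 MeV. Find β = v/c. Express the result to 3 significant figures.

Total energy E = γmc² gives γ = 7181/939.6 = 7.6426.
Hence β = √(1 − 1/γ²) = √(1 − 0.0171206) = √0.9828794 = 0.991.

0.991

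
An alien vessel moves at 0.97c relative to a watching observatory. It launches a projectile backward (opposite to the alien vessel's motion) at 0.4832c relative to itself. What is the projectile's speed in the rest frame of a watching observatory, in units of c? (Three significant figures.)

0.916c

In units of c, u = (u' + v)/(1 + u'v) with u' = −0.4832 and v = 0.97.
Numerator: −0.4832 + 0.97 = 0.4868. Denominator: 1 + (−0.4832)(0.97) = 0.531296.
u = 0.4868/0.531296 = 0.91625, so the speed is 0.916c.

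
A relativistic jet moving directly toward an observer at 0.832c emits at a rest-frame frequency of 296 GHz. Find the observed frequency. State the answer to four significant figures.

Relativistic Doppler (source moving toward): f_obs = f_src · √((1+β)/(1−β)).
With β = 0.832: factor = √(1.832/0.168) = 3.3022.
f_obs = 296 × 3.3022 = 977.5 GHz.

977.5 GHz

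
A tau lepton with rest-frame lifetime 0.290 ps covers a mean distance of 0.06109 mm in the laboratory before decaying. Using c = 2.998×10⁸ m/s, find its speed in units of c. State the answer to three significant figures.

0.575c

Lab distance = (lab lifetime)·v = γτ·βc, so βγ = d/(cτ) = 6.109×10^-5/(2.998×10⁸ × 2.900×10^-13) = 0.70265.
With βγ = 0.70265: γ² = 1 + (βγ)² = 1.493717, and β = (βγ)/γ = 0.70265/1.22218 = 0.575.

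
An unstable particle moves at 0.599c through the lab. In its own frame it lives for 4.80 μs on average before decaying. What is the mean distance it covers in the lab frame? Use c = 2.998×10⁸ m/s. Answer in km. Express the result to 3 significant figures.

γ = 1/√(1 − β²) = 1/√(1 − 0.358801) = 1/√0.641199 = 1/0.800749 = 1.2488.
Lab-frame lifetime: Δt = γτ = 1.2488 × 4.80 μs = 5.9942 μs.
Distance: d = vΔt = 0.599 × 2.998×10⁸ m/s × 5.9942×10^-6 s = 1080 m = 1.08 km.

1.08 km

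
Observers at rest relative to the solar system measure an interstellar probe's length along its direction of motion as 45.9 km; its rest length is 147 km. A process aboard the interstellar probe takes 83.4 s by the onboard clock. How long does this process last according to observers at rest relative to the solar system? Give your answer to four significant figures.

From L = L₀/γ: γ = 147/45.9 = 3.20261.
The same γ dilates the second interval: 3.20261 × 83.4 s = 267.1 s.

267.1 s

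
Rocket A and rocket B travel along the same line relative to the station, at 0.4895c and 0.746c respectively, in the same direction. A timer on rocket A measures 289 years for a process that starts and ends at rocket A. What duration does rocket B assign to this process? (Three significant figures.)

316 years

Transform rocket A's velocity into rocket B's frame: (0.4895 − 0.746)/(1 − 0.4895·0.746) = −0.2565/0.634833, so the relative speed is 0.40404c.
γ for this relative speed: γ = 1/√(1 − 0.163248) = 1.0932.
Rocket A's interval is proper; time dilation gives Δt_B = γΔτ = 1.0932 × 289 years = 316 years.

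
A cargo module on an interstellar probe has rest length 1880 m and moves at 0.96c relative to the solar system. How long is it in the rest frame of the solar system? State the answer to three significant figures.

526 m

Lorentz factor: γ = (1 − 0.9216)^(−1/2) = 3.5714.
Along the direction of motion the measured length is L₀/γ = 1880/3.5714 = 526 m.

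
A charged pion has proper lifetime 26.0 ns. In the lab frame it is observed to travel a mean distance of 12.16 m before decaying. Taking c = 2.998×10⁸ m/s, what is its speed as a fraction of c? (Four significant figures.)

Lab distance = (lab lifetime)·v = γτ·βc, so βγ = d/(cτ) = 12.16/(2.998×10⁸ × 2.600×10^-8) = 1.56.
With βγ = 1.56: γ² = 1 + (βγ)² = 3.4336, and β = (βγ)/γ = 1.56/1.853 = 0.8419.

0.8419c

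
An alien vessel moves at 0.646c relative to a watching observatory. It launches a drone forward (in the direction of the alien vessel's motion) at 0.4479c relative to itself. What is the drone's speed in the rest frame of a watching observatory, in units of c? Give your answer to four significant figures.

0.8484c

Relativistic velocity addition: u = (u' + v)/(1 + u'v/c²), with u' = 0.4479c and v = 0.646c.
Numerator: 0.4479 + 0.646 = 1.0939. Denominator: 1 + (0.4479)(0.646) = 1.2893434.
u = 1.0939/1.2893434 = 0.84842, so the speed is 0.8484c.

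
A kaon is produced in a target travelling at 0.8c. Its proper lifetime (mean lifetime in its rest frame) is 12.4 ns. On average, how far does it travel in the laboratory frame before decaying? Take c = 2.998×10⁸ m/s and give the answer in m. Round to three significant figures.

4.96 m

γ = 1/√(1 − β²) = 1/√(1 − 0.64) = 1/√0.36 = 1/0.6 = 1.6667.
Lab-frame lifetime: Δt = γτ = 1.6667 × 12.4 ns = 20.667 ns.
Distance: d = vΔt = 0.8 × 2.998×10⁸ m/s × 2.0667×10^-8 s = 4.96 m.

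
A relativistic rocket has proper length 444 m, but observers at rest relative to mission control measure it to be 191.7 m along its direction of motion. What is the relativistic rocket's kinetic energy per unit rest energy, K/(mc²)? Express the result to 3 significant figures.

1.32

γ = L₀/L = 444/191.7 = 2.31612.
K/(mc²) = γ − 1 = 2.31612 − 1 = 1.32.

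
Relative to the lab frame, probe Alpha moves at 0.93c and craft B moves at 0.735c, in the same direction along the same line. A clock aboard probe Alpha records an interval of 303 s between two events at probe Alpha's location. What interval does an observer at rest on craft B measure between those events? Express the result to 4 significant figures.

Speed of probe Alpha in craft B's frame: u = (v_A − v_B)/(1 − v_A v_B/c²) = (0.93 − 0.735)/(1 − 0.93×0.735) = 0.195/0.31645 = 0.61621; |u| = 0.61621c.
γ for this relative speed: γ = 1/√(1 − 0.379715) = 1.2697.
Probe Alpha's interval is proper; time dilation gives Δt_B = γΔτ = 1.2697 × 303 s = 384.7 s.

384.7 s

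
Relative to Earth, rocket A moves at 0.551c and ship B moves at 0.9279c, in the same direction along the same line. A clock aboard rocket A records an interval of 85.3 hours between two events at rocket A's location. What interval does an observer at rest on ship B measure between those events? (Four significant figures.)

134.0 hours

The velocity of rocket A relative to ship B is (0.551 − 0.9279)c / (1 − 0.551×0.9279) = −0.77119c; relative speed 0.77119c.
At |u| = 0.77119c, γ = (1 − 0.594734)^(−1/2) = 1.5708.
Rocket A's interval is proper; time dilation gives Δt_B = γΔτ = 1.5708 × 85.3 hours = 134.0 hours.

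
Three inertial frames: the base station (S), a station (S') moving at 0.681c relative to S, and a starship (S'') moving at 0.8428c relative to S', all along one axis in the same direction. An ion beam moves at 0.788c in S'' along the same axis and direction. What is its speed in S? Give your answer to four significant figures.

First combine the ion beam and starship (S''→S'): u₁ = (0.788 + 0.8428)/(1 + 0.788×0.8428) = 1.6308/1.6641264 = 0.97997.
Then combine with the station (S'→S): u = (0.97997 + 0.681)/(1 + 0.97997×0.681) = 1.66097/1.66735957 = 0.99617.

0.9962c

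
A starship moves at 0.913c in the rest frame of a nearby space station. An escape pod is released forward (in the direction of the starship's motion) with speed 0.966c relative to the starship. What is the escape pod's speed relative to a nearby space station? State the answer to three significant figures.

0.998c

Relativistic velocity addition: u = (u' + v)/(1 + u'v/c²), with u' = 0.966c and v = 0.913c.
Numerator: 0.966 + 0.913 = 1.879. Denominator: 1 + (0.966)(0.913) = 1.881958.
u = 1.879/1.881958 = 0.99843, so the speed is 0.998c.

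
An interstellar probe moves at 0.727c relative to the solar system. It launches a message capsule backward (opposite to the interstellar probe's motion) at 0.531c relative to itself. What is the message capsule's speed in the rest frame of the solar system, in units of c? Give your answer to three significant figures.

0.319c

In units of c, u = (u' + v)/(1 + u'v) with u' = −0.531 and v = 0.727.
Numerator: −0.531 + 0.727 = 0.196. Denominator: 1 + (−0.531)(0.727) = 0.613963.
u = 0.196/0.613963 = 0.31924, so the speed is 0.319c.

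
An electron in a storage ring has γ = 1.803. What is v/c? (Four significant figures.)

β = √(1 − 1/γ²) = √(1 − 1/3.250809) = √0.692384 = 0.8321.

0.8321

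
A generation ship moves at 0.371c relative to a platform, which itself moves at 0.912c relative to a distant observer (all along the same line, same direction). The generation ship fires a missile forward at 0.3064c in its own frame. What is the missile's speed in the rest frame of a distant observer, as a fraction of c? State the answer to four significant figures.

0.9778c

Compose velocities in two stages. Stage 1 (into S'): u₁ = (0.3064+0.371)/(1+0.3064×0.371) = 0.60826.
Stage 2 (into S): u = (0.60826+0.912)/(1+0.60826×0.912) = 0.97783, so the speed is 0.9778c.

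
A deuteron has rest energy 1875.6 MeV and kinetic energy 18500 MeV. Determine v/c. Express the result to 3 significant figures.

K = (γ−1)mc², so γ = 1 + 18500/1875.6 = 10.864.
Then v/c = √(1 − γ⁻²) = √(1 − 0.00847267) = √0.99152733 = 0.996.

0.996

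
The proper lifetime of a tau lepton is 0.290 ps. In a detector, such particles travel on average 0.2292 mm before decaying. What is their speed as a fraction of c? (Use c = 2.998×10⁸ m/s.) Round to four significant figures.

0.9350c

Lab distance = (lab lifetime)·v = γτ·βc, so βγ = d/(cτ) = 2.292×10^-4/(2.998×10⁸ × 2.900×10^-13) = 2.6362.
With βγ = 2.6362: γ² = 1 + (βγ)² = 7.94955, and β = (βγ)/γ = 2.6362/2.81949 = 0.9350.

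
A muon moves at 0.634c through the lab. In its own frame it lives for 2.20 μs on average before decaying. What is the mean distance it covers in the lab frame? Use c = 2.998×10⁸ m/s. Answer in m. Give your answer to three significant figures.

541 m

γ = 1/√(1 − β²) = 1/√(1 − 0.401956) = 1/√0.598044 = 1/0.773333 = 1.2931.
Lab-frame lifetime: Δt = γτ = 1.2931 × 2.20 μs = 2.8448 μs.
Distance: d = vΔt = 0.634 × 2.998×10⁸ m/s × 2.8448×10^-6 s = 541 m.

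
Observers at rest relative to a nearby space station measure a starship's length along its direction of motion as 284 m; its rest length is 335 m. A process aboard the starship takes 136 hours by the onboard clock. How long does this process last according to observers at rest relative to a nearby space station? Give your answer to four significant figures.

160.4 hours

γ = L₀/L = 335/284 = 1.17958.
Δt = γΔτ = 1.17958 × 136 = 160.4 hours.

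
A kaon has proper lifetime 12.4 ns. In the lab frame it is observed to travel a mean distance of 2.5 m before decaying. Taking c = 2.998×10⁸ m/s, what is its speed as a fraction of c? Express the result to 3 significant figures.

d = βγcτ ⇒ βγ = d/(cτ) = 2.500 m / (3.71752 m) = 0.67249.
β = (βγ)/√(1+(βγ)²) = 0.67249/√1.452243 = 0.558.

0.558c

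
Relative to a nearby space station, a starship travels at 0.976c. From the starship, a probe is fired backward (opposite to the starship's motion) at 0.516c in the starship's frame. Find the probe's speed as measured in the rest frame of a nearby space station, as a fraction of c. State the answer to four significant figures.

In units of c, u = (u' + v)/(1 + u'v) with u' = −0.516 and v = 0.976.
Numerator: −0.516 + 0.976 = 0.46. Denominator: 1 + (−0.516)(0.976) = 0.496384.
u = 0.46/0.496384 = 0.9267, so the speed is 0.9267c.

0.9267c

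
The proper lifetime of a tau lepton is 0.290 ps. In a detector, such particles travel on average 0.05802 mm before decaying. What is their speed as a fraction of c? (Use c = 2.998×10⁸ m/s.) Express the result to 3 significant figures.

0.555c

Lab distance = (lab lifetime)·v = γτ·βc, so βγ = d/(cτ) = 5.802×10^-5/(2.998×10⁸ × 2.900×10^-13) = 0.66734.
With βγ = 0.66734: γ² = 1 + (βγ)² = 1.445343, and β = (βγ)/γ = 0.66734/1.20222 = 0.555.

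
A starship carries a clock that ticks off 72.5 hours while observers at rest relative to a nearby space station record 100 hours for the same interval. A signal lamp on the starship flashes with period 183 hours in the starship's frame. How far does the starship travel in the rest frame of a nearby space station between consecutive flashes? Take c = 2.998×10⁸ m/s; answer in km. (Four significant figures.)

The time-dilation ratio gives γ = 100/72.5 = 1.37931.
β = √(1 − 1/γ²) = 0.68875. Lab-frame period = γτ = 1.37931×183 hours = 252.41 hours. Distance = βc × γτ = 0.68875 × 2.998×10⁸ m/s × 908676 s = 1.8763×10^14 m = 1.876×10^11 km.

1.876×10^11 km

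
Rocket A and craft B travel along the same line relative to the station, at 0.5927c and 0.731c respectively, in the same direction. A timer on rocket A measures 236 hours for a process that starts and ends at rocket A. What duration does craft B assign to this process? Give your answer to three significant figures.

243 hours

Speed of rocket A in craft B's frame: u = (v_A − v_B)/(1 − v_A v_B/c²) = (0.5927 − 0.731)/(1 − 0.5927×0.731) = −0.1383/0.5667363 = −0.24403; |u| = 0.24403c.
At |u| = 0.24403c, γ = (1 − 0.0595506)^(−1/2) = 1.0312.
Rocket A's interval is proper; time dilation gives Δt_B = γΔτ = 1.0312 × 236 hours = 243 hours.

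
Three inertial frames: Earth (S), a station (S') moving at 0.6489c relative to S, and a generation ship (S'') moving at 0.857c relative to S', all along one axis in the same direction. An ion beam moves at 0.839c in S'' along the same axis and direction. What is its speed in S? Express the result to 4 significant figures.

Apply u = (u'+v)/(1+u'v) twice. Ion beam in the station frame: (0.839+0.857)/(1+0.839·0.857) = 1.696/1.719023 = 0.98661c.
That velocity, transformed to the rest frame of Earth: (0.98661+0.6489)/(1+0.98661·0.6489) = 1.63551/1.640211229 = 0.99713c.

0.9971c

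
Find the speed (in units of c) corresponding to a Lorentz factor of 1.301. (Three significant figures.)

β = √(1 − 1/γ²) = √(1 − 1/1.692601) = √0.409193 = 0.640.

0.640c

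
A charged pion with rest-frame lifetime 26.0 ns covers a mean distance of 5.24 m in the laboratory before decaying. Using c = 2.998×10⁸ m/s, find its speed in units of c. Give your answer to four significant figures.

0.5579c

d = βγcτ ⇒ βγ = d/(cτ) = 5.240 m / (7.7948 m) = 0.67224.
β = (βγ)/√(1+(βγ)²) = 0.67224/√1.451907 = 0.5579.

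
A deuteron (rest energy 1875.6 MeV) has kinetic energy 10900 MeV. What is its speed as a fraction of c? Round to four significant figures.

0.9892c

K = (γ−1)mc², so γ = 1 + 10900/1875.6 = 6.8115.
Then v/c = √(1 − γ⁻²) = √(1 − 0.0215533) = √0.9784467 = 0.9892.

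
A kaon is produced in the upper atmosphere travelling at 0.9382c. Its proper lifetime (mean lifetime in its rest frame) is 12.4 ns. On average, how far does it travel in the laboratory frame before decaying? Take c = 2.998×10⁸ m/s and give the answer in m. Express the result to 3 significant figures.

10.1 m

Lorentz factor: γ = (1 − 0.88021924)^(−1/2) = 2.8894.
Lab-frame lifetime: Δt = γτ = 2.8894 × 12.4 ns = 35.829 ns.
Distance: d = vΔt = 0.9382 × 2.998×10⁸ m/s × 3.5829×10^-8 s = 10.1 m.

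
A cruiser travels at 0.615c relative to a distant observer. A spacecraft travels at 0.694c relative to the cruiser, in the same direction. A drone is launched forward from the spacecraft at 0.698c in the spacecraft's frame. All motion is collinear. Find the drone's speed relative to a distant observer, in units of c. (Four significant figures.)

Apply u = (u'+v)/(1+u'v) twice. Drone in the cruiser frame: (0.698+0.694)/(1+0.698·0.694) = 1.392/1.484412 = 0.93775c.
That velocity, transformed to the rest frame of a distant observer: (0.93775+0.615)/(1+0.93775·0.615) = 1.55275/1.57671625 = 0.9848c.

0.9848c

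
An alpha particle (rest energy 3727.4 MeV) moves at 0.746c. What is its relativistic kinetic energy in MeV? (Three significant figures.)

γ = 1/√(1 − β²) = 1/√(1 − 0.556516) = 1/√0.443484 = 1/0.665946 = 1.50162.
Kinetic energy: K = (γ − 1)mc² = (1.50162 − 1) × 3727.4 MeV = 0.50162 × 3727.4 = 1870 MeV.

1870 MeV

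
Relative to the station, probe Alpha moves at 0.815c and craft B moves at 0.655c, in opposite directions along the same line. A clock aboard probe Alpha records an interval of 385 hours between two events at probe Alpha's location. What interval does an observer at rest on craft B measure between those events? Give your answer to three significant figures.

Speed of probe Alpha in craft B's frame: u = (v_A + v_B)/(1 + v_A v_B/c²) = (0.815 + 0.655)/(1 + 0.815×0.655) = 1.47/1.533825 = 0.95839; |u| = 0.95839c.
At |u| = 0.95839c, γ = (1 − 0.918511)^(−1/2) = 3.5031.
The clock on probe Alpha records proper time, so craft B measures Δt = γΔτ = 3.5031 × 385 = 1350 hours.

1350 hours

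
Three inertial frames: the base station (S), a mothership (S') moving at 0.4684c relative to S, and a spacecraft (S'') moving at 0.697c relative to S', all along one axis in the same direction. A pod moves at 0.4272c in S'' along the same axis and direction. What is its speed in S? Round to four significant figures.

0.9494c

Apply u = (u'+v)/(1+u'v) twice. Pod in the mothership frame: (0.4272+0.697)/(1+0.4272·0.697) = 1.1242/1.2977584 = 0.86626c.
That velocity, transformed to the rest frame of the base station: (0.86626+0.4684)/(1+0.86626·0.4684) = 1.33466/1.405756184 = 0.94942c.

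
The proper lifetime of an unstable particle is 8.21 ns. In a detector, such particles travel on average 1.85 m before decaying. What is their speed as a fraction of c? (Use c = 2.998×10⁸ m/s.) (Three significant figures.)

Lab distance = (lab lifetime)·v = γτ·βc, so βγ = d/(cτ) = 1.850/(2.998×10⁸ × 8.210×10^-9) = 0.75162.
With βγ = 0.75162: γ² = 1 + (βγ)² = 1.564933, and β = (βγ)/γ = 0.75162/1.25097 = 0.601.

0.601c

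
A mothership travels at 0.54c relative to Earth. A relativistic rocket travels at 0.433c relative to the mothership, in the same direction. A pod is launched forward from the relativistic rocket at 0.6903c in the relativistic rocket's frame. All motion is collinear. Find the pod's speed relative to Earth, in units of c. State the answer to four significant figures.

0.9576c

Apply u = (u'+v)/(1+u'v) twice. Pod in the mothership frame: (0.6903+0.433)/(1+0.6903·0.433) = 1.1233/1.2988999 = 0.86481c.
That velocity, transformed to the rest frame of Earth: (0.86481+0.54)/(1+0.86481·0.54) = 1.40481/1.4669974 = 0.95761c.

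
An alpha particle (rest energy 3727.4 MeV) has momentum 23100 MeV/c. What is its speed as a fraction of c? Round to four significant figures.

0.9872c

βγ = pc/(mc²) = 23100/3727.4 = 6.1973.
Since γ² = 1 + (βγ)² = 39.4065, γ = √39.4065 = 6.27746, and β = (βγ)/γ = 6.1973/6.27746 = 0.9872.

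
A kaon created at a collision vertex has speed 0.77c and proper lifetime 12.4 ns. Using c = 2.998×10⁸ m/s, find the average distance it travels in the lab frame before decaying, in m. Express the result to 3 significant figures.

4.49 m

β² = 0.5929, so γ = 1/√0.4071 = 1.5673.
Lab-frame lifetime: Δt = γτ = 1.5673 × 12.4 ns = 19.435 ns.
Distance: d = vΔt = 0.77 × 2.998×10⁸ m/s × 1.9435×10^-8 s = 4.49 m.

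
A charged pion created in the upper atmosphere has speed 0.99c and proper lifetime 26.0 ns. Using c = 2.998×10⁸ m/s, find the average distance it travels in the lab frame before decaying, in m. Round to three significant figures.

γ = 1/√(1 − β²) = 1/√(1 − 0.9801) = 1/√0.0199 = 1/0.141067 = 7.0888.
Lab-frame lifetime: Δt = γτ = 7.0888 × 26.0 ns = 184.31 ns.
Distance: d = vΔt = 0.99 × 2.998×10⁸ m/s × 1.8431×10^-7 s = 54.7 m.

54.7 m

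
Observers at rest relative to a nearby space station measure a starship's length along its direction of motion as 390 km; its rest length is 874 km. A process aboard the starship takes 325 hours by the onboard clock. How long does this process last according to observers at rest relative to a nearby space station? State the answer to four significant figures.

From L = L₀/γ: γ = 874/390 = 2.24103.
The same γ dilates the second interval: 2.24103 × 325 hours = 728.3 hours.

728.3 hours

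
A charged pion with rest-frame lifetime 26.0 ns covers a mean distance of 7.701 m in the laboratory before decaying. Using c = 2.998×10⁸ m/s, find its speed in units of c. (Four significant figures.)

0.7028c

d = βγcτ ⇒ βγ = d/(cτ) = 7.701 m / (7.7948 m) = 0.98797.
β = (βγ)/√(1+(βγ)²) = 0.98797/√1.976085 = 0.7028.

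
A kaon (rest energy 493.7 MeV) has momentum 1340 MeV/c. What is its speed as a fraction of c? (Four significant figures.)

pc/(mc²) = 1340/493.7 = 2.7142 = βγ = β/√(1−β²).
So β² = x²/(1 + x²) with x = 2.7142: x² = 7.36688, β² = 7.36688/8.36688 = 0.880481, β = 0.9383.

0.9383c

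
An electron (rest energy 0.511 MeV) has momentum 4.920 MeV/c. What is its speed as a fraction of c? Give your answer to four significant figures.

0.9946c

pc/(mc²) = 4.920/0.511 = 9.6282 = βγ = β/√(1−β²).
So β² = x²/(1 + x²) with x = 9.6282: x² = 92.7022, β² = 92.7022/93.7022 = 0.989328, β = 0.9946.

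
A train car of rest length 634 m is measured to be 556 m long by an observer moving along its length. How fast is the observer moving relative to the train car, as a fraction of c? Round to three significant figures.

0.481c

Length contraction gives γ = L₀/L = 634/556 = 1.1403.
β = √(1 − 1/γ²) = √0.230937 = 0.481.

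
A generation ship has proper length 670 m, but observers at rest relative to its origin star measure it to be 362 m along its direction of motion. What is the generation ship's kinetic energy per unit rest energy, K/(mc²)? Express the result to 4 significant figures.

From L = L₀/γ: γ = 670/362 = 1.85083.
K/(mc²) = γ − 1 = 1.85083 − 1 = 0.8508.

0.8508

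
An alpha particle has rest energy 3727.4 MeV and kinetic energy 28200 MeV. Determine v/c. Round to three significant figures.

K = (γ−1)mc², so γ = 1 + 28200/3727.4 = 8.5656.
Then v/c = √(1 − γ⁻²) = √(1 − 0.0136296) = √0.9863704 = 0.993.

0.993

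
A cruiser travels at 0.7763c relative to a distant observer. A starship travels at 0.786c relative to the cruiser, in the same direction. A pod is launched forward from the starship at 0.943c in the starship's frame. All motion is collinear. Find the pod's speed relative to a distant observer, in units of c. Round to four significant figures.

0.9991c

Compose velocities in two stages. Stage 1 (into S'): u₁ = (0.943+0.786)/(1+0.943×0.786) = 0.99299.
Stage 2 (into S): u = (0.99299+0.7763)/(1+0.99299×0.7763) = 0.99911, so the speed is 0.9991c.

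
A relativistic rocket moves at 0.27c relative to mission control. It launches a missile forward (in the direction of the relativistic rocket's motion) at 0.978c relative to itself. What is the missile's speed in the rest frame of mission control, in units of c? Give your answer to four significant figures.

In units of c, u = (u' + v)/(1 + u'v) with u' = 0.978 and v = 0.27.
Numerator: 0.978 + 0.27 = 1.248. Denominator: 1 + (0.978)(0.27) = 1.26406.
u = 1.248/1.26406 = 0.98729, so the speed is 0.9873c.

0.9873c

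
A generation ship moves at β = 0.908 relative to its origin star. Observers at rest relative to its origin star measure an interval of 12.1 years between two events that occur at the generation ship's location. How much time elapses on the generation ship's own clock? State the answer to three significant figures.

5.07 years

Lorentz factor: γ = (1 − 0.824464)^(−1/2) = 2.3868.
The moving clock records proper time: Δτ = Δt/γ = 12.1/2.3868 = 5.07 years.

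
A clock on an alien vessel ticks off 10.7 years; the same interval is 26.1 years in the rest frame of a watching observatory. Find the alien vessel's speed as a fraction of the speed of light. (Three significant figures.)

0.912c

γ = Δt/Δτ = 26.1/10.7 = 2.4393.
β = √(1 − 1/γ²) = √(1 − 0.168062) = √0.831938 = 0.912.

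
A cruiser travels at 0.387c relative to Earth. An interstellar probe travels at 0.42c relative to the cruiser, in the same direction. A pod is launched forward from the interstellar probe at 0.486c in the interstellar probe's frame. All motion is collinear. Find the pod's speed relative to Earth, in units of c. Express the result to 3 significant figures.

0.882c

Apply u = (u'+v)/(1+u'v) twice. Pod in the cruiser frame: (0.486+0.42)/(1+0.486·0.42) = 0.906/1.20412 = 0.75242c.
That velocity, transformed to the rest frame of Earth: (0.75242+0.387)/(1+0.75242·0.387) = 1.13942/1.29118654 = 0.88246c.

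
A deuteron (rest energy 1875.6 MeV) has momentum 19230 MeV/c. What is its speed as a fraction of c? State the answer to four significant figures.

0.9953c

pc/(mc²) = 19230/1875.6 = 10.253 = βγ = β/√(1−β²).
So β² = x²/(1 + x²) with x = 10.253: x² = 105.124, β² = 105.124/106.124 = 0.990577, β = 0.9953.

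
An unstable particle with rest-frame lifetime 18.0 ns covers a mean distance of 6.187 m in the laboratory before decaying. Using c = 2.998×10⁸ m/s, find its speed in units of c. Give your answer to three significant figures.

Lab distance = (lab lifetime)·v = γτ·βc, so βγ = d/(cτ) = 6.187/(2.998×10⁸ × 1.800×10^-8) = 1.1465.
With βγ = 1.1465: γ² = 1 + (βγ)² = 2.31446, and β = (βγ)/γ = 1.1465/1.52133 = 0.754.

0.754c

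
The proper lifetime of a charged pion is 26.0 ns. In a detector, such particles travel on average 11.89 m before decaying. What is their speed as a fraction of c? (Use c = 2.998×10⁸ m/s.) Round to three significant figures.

Let x = d/(cτ) = 11.89 m / (2.998×10⁸ m/s × 2.600×10^-8 s) = 1.5254. Since d = βγcτ, x = βγ = β/√(1−β²).
Solving: β² = x²/(1+x²) = 2.32685/3.32685 = 0.699415, so β = 0.836.

0.836c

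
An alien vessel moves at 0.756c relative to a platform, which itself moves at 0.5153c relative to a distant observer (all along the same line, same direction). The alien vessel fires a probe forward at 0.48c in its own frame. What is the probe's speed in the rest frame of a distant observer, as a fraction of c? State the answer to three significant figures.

Compose velocities in two stages. Stage 1 (into S'): u₁ = (0.48+0.756)/(1+0.48×0.756) = 0.9069.
Stage 2 (into S): u = (0.9069+0.5153)/(1+0.9069×0.5153) = 0.96925, so the speed is 0.969c.

0.969c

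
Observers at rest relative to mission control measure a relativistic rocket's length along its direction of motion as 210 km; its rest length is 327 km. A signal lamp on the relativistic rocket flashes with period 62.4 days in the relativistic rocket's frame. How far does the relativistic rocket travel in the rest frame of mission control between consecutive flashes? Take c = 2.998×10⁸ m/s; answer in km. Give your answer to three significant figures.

1.93×10^12 km

From L = L₀/γ: γ = 327/210 = 1.55714.
β = √(1 − 1/γ²) = 0.76653. Lab-frame period = γτ = 1.55714×62.4 days = 97.166 days. Distance = βc × γτ = 0.76653 × 2.998×10⁸ m/s × 8395142.4 s = 1.9293×10^15 m = 1.93×10^12 km.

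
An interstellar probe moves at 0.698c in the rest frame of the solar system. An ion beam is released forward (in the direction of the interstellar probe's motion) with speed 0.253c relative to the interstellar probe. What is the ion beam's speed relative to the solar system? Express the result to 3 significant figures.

0.808c

Relativistic velocity addition: u = (u' + v)/(1 + u'v/c²), with u' = 0.253c and v = 0.698c.
Numerator: 0.253 + 0.698 = 0.951. Denominator: 1 + (0.253)(0.698) = 1.176594.
u = 0.951/1.176594 = 0.80827, so the speed is 0.808c.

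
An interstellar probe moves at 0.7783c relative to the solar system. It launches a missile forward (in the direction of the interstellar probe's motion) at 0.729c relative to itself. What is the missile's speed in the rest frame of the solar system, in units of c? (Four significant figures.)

Relativistic velocity addition: u = (u' + v)/(1 + u'v/c²), with u' = 0.729c and v = 0.7783c.
Numerator: 0.729 + 0.7783 = 1.5073. Denominator: 1 + (0.729)(0.7783) = 1.5673807.
u = 1.5073/1.5673807 = 0.96167, so the speed is 0.9617c.

0.9617c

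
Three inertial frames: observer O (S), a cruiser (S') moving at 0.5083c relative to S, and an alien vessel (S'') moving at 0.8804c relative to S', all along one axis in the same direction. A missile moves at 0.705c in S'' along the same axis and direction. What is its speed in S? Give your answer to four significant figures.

First combine the missile and alien vessel (S''→S'): u₁ = (0.705 + 0.8804)/(1 + 0.705×0.8804) = 1.5854/1.620682 = 0.97823.
Then combine with the cruiser (S'→S): u = (0.97823 + 0.5083)/(1 + 0.97823×0.5083) = 1.48653/1.497234309 = 0.99285.

0.9929c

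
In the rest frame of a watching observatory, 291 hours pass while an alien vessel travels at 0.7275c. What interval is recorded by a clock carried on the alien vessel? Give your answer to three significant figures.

With β = 0.7275, γ = 1/√(1 − 0.7275²) = 1/√0.47074375 = 1.4575.
The moving clock records proper time: Δτ = Δt/γ = 291/1.4575 = 200 hours.

200 hours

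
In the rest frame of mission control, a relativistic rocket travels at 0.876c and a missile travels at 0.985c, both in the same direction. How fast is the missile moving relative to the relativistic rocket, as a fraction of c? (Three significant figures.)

Transform to the relativistic rocket's frame: u' = (u − v)/(1 − uv/c²).
u' = (0.985 − 0.876)/(1 − 0.985×0.876) = 0.109/0.13714 = 0.79481.
Speed in the relativistic rocket's frame: 0.795c (in the same direction).

0.795c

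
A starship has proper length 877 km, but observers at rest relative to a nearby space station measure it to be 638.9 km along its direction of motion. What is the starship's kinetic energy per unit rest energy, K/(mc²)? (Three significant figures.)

0.373

Length contraction gives γ = L₀/L = 877/638.9 = 1.37267.
Since K = (γ−1)mc², K/(mc²) = 1.37267 − 1 = 0.373.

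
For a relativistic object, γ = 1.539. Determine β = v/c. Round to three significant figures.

β = √(1 − 1/γ²) = √(1 − 1/2.368521) = √0.577796 = 0.760.

0.760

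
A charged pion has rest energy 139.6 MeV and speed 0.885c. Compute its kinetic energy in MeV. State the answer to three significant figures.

Lorentz factor: γ = (1 − 0.783225)^(−1/2) = 2.1478.
Kinetic energy: K = (γ − 1)mc² = (2.1478 − 1) × 139.6 MeV = 1.1478 × 139.6 = 160 MeV.

160 MeV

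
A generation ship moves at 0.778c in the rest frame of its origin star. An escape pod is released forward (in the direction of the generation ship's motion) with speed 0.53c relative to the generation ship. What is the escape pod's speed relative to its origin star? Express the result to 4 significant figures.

Relativistic velocity addition: u = (u' + v)/(1 + u'v/c²), with u' = 0.53c and v = 0.778c.
Numerator: 0.53 + 0.778 = 1.308. Denominator: 1 + (0.53)(0.778) = 1.41234.
u = 1.308/1.41234 = 0.92612, so the speed is 0.9261c.

0.9261c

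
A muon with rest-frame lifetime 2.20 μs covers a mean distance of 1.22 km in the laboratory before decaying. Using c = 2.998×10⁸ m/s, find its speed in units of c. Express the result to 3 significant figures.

d = βγcτ ⇒ βγ = d/(cτ) = 1220 m / (659.56 m) = 1.8497.
β = (βγ)/√(1+(βγ)²) = 1.8497/√4.42139 = 0.880.

0.880c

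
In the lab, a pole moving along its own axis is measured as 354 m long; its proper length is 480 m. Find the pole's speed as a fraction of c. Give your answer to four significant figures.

0.6753c

Length contraction gives γ = L₀/L = 480/354 = 1.3559.
β = √(1 − 1/γ²) = √0.456068 = 0.6753.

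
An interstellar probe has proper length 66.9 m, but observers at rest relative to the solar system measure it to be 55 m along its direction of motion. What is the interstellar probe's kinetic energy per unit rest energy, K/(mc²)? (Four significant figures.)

0.2164

Length contraction gives γ = L₀/L = 66.9/55 = 1.21636.
Since K = (γ−1)mc², K/(mc²) = 1.21636 − 1 = 0.2164.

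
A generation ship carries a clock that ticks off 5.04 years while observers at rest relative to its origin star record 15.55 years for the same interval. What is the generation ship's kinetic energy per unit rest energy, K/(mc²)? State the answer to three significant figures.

2.09

γ = Δt/Δτ = 15.55/5.04 = 3.08532.
Since K = (γ−1)mc², K/(mc²) = 3.08532 − 1 = 2.09.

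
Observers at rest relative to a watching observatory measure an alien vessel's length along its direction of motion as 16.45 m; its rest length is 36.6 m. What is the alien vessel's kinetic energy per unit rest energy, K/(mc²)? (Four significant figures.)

Length contraction gives γ = L₀/L = 36.6/16.45 = 2.22492.
Since K = (γ−1)mc², K/(mc²) = 2.22492 − 1 = 1.225.

1.225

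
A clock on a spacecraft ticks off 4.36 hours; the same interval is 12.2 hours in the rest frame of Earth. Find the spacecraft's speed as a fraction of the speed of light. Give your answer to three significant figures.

0.934c

γ = Δt/Δτ = 12.2/4.36 = 2.7982.
β = √(1 − 1/γ²) = √(1 − 0.127715) = √0.872285 = 0.934.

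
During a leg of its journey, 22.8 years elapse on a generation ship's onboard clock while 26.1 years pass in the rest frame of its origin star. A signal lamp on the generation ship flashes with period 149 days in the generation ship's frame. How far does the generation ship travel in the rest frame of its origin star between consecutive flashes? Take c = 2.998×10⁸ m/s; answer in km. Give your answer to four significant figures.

From Δt = γΔτ: γ = 26.1/22.8 = 1.14474.
β = √(1 − 1/γ²) = 0.48672. Lab-frame period = γτ = 1.14474×149 days = 170.57 days. Distance = βc × γτ = 0.48672 × 2.998×10⁸ m/s × 14737248 s = 2.1504×10^15 m = 2.150×10^12 km.

2.150×10^12 km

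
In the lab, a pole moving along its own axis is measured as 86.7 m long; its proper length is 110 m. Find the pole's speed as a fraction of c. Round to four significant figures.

0.6154c

Length contraction gives γ = L₀/L = 110/86.7 = 1.2687.
β = √(1 − 1/γ²) = √0.378728 = 0.6154.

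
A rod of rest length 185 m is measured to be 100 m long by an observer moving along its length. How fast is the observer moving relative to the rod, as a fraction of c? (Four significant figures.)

Length contraction gives γ = L₀/L = 185/100 = 1.85.
β = √(1 − 1/γ²) = √0.707816 = 0.8413.

0.8413c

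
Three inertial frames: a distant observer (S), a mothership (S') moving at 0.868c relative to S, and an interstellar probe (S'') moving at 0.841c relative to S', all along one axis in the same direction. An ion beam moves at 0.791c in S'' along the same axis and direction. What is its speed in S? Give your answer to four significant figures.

0.9986c

Compose velocities in two stages. Stage 1 (into S'): u₁ = (0.791+0.841)/(1+0.791×0.841) = 0.98004.
Stage 2 (into S): u = (0.98004+0.868)/(1+0.98004×0.868) = 0.99858, so the speed is 0.9986c.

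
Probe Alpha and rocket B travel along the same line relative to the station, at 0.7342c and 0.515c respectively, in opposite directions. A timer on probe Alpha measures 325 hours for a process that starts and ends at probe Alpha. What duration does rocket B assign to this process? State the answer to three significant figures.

Transform probe Alpha's velocity into rocket B's frame: (0.7342 + 0.515)/(1 + 0.7342·0.515) = 1.2492/1.378113, so the relative speed is 0.90646c.
At |u| = 0.90646c, γ = (1 − 0.82167)^(−1/2) = 2.368.
The clock on probe Alpha records proper time, so rocket B measures Δt = γΔτ = 2.368 × 325 = 770 hours.

770 hours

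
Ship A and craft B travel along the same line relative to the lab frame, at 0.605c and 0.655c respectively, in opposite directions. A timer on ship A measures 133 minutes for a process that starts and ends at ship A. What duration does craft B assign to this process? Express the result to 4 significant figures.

308.7 minutes

Transform ship A's velocity into craft B's frame: (0.605 + 0.655)/(1 + 0.605·0.655) = 1.26/1.396275, so the relative speed is 0.9024c.
γ for this relative speed: γ = 1/√(1 − 0.814326) = 2.3207.
Ship A's interval is proper; time dilation gives Δt_B = γΔτ = 2.3207 × 133 minutes = 308.7 minutes.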